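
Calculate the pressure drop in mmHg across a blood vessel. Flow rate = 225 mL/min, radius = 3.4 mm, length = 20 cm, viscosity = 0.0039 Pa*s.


dP = 8*mu*L*Q / (pi*r^4)
Q = 225 mL/min = 3.75e-06 m^3/s
dP = 55.7379 Pa = 55.7379 / 133.322 mmHg = 0.4181 mmHg


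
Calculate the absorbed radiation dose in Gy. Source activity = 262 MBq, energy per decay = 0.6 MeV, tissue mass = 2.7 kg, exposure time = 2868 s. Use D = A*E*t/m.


A = 262 MBq = 2.6200e+08 Bq
E = 0.6 MeV = 9.612e-14 J
D = A*E*t/m = 2.6200e+08*9.612e-14*2868/2.7
D = 0.02675 Gy


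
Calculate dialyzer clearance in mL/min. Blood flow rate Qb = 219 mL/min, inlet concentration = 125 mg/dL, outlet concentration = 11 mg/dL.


K = Qb * (Cb_in - Cb_out) / Cb_in
K = 219 * (125 - 11) / 125
K = 199.7 mL/min


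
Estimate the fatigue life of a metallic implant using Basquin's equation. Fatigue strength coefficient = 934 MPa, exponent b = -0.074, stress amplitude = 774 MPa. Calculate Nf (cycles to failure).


sigma_a = sigma_f' * (2Nf)^b
2Nf = (sigma_a/sigma_f')^(1/b)
2Nf = (774/934)^(1/-0.074)
2Nf = 12.670176
Nf = 6.335


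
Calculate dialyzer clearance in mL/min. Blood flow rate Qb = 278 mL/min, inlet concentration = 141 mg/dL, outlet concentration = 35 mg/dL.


K = Qb * (Cb_in - Cb_out) / Cb_in
K = 278 * (141 - 35) / 141
K = 209 mL/min


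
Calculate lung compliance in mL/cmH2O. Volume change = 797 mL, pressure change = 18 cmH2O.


C = dV / dP
C = 797 / 18
C = 44.28 mL/cmH2O


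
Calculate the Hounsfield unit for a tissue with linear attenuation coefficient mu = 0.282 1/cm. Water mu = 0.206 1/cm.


HU = ((mu_tissue - mu_water) / mu_water) * 1000
HU = ((0.282 - 0.206) / 0.206) * 1000
HU = 368.9


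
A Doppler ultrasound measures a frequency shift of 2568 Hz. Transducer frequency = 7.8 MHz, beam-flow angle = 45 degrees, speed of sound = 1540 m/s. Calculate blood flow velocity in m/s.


v = fd * c / (2 * f0 * cos(theta))
v = 2568 * 1540 / (2 * 7.8000e+06 * cos(45))
v = 0.3585 m/s


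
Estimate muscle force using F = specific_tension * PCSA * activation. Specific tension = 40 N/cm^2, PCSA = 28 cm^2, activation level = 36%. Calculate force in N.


F = sigma * PCSA * activation
F = 40 * 28 * 0.36
F = 403.2 N


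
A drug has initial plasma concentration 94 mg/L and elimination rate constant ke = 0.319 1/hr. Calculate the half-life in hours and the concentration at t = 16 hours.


t_half = ln(2) / ke = 0.693147 / 0.319 = 2.173 hr
C(t) = C0 * exp(-ke*t) = 94 * exp(-0.319*16)
C(16) = 0.5708 mg/L


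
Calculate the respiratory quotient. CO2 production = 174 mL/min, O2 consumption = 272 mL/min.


RQ = VCO2 / VO2
RQ = 174 / 272
RQ = 0.6397


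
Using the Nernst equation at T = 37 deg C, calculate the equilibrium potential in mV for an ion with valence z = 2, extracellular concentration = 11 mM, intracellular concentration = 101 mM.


E = (RT/(zF)) * ln(C_out/C_in)
T = 37 + 273.15 = 310.15 K
E = (8.314 * 310.15 / (2 * 96485)) * ln(11/101)
E = -29.63 mV


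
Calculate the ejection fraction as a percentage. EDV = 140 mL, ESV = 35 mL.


SV = EDV - ESV = 140 - 35 = 105 mL
EF = SV/EDV * 100 = 105/140 * 100
EF = 75%


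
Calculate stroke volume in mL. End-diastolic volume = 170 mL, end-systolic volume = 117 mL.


SV = EDV - ESV
SV = 170 - 117
SV = 53 mL


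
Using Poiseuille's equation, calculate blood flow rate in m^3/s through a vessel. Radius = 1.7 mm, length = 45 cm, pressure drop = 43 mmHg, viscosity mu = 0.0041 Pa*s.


Q = pi*r^4*dP / (8*mu*L)
r = 0.0017 m, L = 0.45 m
dP = 43 mmHg = 5732.846 Pa
Q = 1.0191e-05 m^3/s


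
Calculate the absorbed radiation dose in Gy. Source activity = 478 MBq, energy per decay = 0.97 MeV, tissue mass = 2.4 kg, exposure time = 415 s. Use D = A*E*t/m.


A = 478 MBq = 4.7800e+08 Bq
E = 0.97 MeV = 1.55394e-13 J
D = A*E*t/m = 4.7800e+08*1.55394e-13*415/2.4
D = 0.01284 Gy


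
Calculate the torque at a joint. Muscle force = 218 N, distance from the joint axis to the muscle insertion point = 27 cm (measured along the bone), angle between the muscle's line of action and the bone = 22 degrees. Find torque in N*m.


Torque = F * d * sin(theta)   (moment arm = d*sin(theta))
d = 27 cm = 0.27 m
Torque = 218 * 0.27 * sin(22)
Torque = 22.05 N*m


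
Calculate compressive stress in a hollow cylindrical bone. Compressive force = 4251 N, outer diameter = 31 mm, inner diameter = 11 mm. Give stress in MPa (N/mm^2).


A = pi*(r_o^2 - r_i^2)
r_o = 15.5 mm, r_i = 5.5 mm
A = 659.734 mm^2
sigma = F/A = 4251 / 659.734
sigma = 6.444 MPa


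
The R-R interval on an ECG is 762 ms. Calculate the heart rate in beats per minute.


HR = 60 / RR_interval(s)
RR = 762 ms = 0.762 s
HR = 60 / 0.762 = 78.74 bpm


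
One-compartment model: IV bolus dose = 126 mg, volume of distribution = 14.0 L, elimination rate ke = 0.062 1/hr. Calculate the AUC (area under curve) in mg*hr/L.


C0 = Dose/Vd = 126/14.0 = 9 mg/L
AUC = C0/ke = 9/0.062
AUC = 145.2 mg*hr/L


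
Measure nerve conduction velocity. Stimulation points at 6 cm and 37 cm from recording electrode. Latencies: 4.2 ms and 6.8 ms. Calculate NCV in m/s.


Distance = (37 - 6) / 100 = 0.31 m
dt = (6.8 - 4.2) / 1000 = 0.0026 s
NCV = dist / dt = 119.2 m/s


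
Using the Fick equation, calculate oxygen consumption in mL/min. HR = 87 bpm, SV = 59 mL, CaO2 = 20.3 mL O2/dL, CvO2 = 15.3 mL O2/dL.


CO = HR*SV = 87*59/1000 = 5.133 L/min
a-v O2 diff = 20.3 - 15.3 = 5 mL/dL
VO2 = CO * (CaO2-CvO2) * 10 dL/L
VO2 = 5.133 * 5 * 10
VO2 = 256.6 mL/min


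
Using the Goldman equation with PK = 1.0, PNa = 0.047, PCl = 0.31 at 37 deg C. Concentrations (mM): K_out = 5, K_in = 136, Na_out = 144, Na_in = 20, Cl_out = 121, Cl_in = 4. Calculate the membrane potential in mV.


Vm = (RT/F)*ln((PK*Ko + PNa*Nao + PCl*Cli)/(PK*Ki + PNa*Nai + PCl*Clo))
Numer = 13.008, Denom = 174.45
Vm = -69.38 mV


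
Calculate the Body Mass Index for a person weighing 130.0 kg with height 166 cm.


BMI = weight / height^2
height = 166 cm = 1.66 m
BMI = 130.0 / 1.66^2
BMI = 47.18 kg/m^2


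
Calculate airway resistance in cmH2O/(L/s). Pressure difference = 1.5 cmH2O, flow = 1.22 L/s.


R = dP / flow
R = 1.5 / 1.22
R = 1.23 cmH2O/(L/s)


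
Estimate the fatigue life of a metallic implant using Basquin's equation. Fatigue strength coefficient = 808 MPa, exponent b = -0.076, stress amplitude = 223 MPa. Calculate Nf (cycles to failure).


sigma_a = sigma_f' * (2Nf)^b
2Nf = (sigma_a/sigma_f')^(1/b)
2Nf = (223/808)^(1/-0.076)
2Nf = 22733403
Nf = 1.1367e+07


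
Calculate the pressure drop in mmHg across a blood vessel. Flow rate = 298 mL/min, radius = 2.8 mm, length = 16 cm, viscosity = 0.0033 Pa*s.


dP = 8*mu*L*Q / (pi*r^4)
Q = 298 mL/min = 4.96667e-06 m^3/s
dP = 108.644 Pa = 108.644 / 133.322 mmHg = 0.8149 mmHg


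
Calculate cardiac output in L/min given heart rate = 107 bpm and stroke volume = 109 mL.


CO = HR * SV
CO = 107 * 109 / 1000
CO = 11.66 L/min


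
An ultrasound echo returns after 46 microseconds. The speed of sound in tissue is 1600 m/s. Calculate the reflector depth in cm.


depth = c * t / 2
t = 46 us = 4.6000e-05 s
depth = 1600 * 4.6000e-05 / 2
depth = 0.0368 m = 3.68 cm


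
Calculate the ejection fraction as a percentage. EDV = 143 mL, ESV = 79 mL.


SV = EDV - ESV = 143 - 79 = 64 mL
EF = SV/EDV * 100 = 64/143 * 100
EF = 44.76%


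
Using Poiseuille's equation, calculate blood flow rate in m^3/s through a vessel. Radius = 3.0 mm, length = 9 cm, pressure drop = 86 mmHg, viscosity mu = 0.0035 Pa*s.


Q = pi*r^4*dP / (8*mu*L)
r = 0.003 m, L = 0.09 m
dP = 86 mmHg = 11465.692 Pa
Q = 0.001158 m^3/s


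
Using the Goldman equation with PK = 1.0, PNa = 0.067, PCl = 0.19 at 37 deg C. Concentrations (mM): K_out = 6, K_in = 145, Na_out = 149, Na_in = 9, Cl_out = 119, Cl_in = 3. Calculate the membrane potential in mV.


Vm = (RT/F)*ln((PK*Ko + PNa*Nao + PCl*Cli)/(PK*Ki + PNa*Nai + PCl*Clo))
Numer = 16.553, Denom = 168.213
Vm = -61.97 mV


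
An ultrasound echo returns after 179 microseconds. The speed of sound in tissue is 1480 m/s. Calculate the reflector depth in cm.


depth = c * t / 2
t = 179 us = 1.7900e-04 s
depth = 1480 * 1.7900e-04 / 2
depth = 0.13246 m = 13.246 cm


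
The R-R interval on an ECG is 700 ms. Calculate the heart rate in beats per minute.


HR = 60 / RR_interval(s)
RR = 700 ms = 0.7 s
HR = 60 / 0.7 = 85.71 bpm


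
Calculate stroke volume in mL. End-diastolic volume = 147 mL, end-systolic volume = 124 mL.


SV = EDV - ESV
SV = 147 - 124
SV = 23 mL


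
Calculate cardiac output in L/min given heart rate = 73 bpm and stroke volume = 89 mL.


CO = HR * SV
CO = 73 * 89 / 1000
CO = 6.497 L/min


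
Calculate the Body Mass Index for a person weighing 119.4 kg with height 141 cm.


BMI = weight / height^2
height = 141 cm = 1.41 m
BMI = 119.4 / 1.41^2
BMI = 60.06 kg/m^2


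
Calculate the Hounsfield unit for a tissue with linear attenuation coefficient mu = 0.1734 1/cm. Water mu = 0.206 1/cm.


HU = ((mu_tissue - mu_water) / mu_water) * 1000
HU = ((0.1734 - 0.206) / 0.206) * 1000
HU = -158.3


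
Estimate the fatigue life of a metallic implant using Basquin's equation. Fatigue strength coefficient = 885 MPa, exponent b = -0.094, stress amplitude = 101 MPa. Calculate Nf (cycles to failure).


sigma_a = sigma_f' * (2Nf)^b
2Nf = (sigma_a/sigma_f')^(1/b)
2Nf = (101/885)^(1/-0.094)
2Nf = 1.0663322e+10
Nf = 5.3317e+09


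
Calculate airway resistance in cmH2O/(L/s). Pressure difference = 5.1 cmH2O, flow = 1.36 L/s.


R = dP / flow
R = 5.1 / 1.36
R = 3.75 cmH2O/(L/s)


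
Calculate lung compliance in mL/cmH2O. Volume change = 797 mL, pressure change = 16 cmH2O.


C = dV / dP
C = 797 / 16
C = 49.81 mL/cmH2O


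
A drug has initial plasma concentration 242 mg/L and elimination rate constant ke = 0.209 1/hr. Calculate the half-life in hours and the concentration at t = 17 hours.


t_half = ln(2) / ke = 0.693147 / 0.209 = 3.316 hr
C(t) = C0 * exp(-ke*t) = 242 * exp(-0.209*17)
C(17) = 6.931 mg/L


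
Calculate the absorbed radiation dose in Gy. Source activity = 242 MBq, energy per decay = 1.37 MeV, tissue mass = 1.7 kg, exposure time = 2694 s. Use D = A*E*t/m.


A = 242 MBq = 2.4200e+08 Bq
E = 1.37 MeV = 2.19474e-13 J
D = A*E*t/m = 2.4200e+08*2.19474e-13*2694/1.7
D = 0.08417 Gy


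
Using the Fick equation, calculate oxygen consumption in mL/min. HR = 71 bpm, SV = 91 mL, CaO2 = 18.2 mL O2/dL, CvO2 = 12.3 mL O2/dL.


CO = HR*SV = 71*91/1000 = 6.461 L/min
a-v O2 diff = 18.2 - 12.3 = 5.9 mL/dL
VO2 = CO * (CaO2-CvO2) * 10 dL/L
VO2 = 6.461 * 5.9 * 10
VO2 = 381.2 mL/min


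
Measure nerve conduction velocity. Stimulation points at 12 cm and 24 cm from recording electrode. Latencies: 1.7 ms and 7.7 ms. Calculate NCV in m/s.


Distance = (24 - 12) / 100 = 0.12 m
dt = (7.7 - 1.7) / 1000 = 0.006 s
NCV = dist / dt = 20 m/s


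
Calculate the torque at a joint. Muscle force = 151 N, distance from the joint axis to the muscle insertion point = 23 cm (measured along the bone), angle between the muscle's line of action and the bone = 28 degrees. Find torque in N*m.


Torque = F * d * sin(theta)   (moment arm = d*sin(theta))
d = 23 cm = 0.23 m
Torque = 151 * 0.23 * sin(28)
Torque = 16.3 N*m


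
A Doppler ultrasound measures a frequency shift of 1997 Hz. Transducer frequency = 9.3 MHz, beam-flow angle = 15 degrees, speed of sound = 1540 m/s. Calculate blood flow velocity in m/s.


v = fd * c / (2 * f0 * cos(theta))
v = 1997 * 1540 / (2 * 9.3000e+06 * cos(15))
v = 0.1712 m/s


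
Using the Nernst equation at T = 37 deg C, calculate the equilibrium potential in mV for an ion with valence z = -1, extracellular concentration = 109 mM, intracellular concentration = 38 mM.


E = (RT/(zF)) * ln(C_out/C_in)
T = 37 + 273.15 = 310.15 K
E = (8.314 * 310.15 / (-1 * 96485)) * ln(109/38)
E = -28.16 mV


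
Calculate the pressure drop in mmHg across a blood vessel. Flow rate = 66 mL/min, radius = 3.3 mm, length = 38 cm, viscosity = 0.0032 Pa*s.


dP = 8*mu*L*Q / (pi*r^4)
Q = 66 mL/min = 1.1e-06 m^3/s
dP = 28.7217 Pa = 28.7217 / 133.322 mmHg = 0.2154 mmHg


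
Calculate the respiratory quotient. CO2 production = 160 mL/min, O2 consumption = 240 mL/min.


RQ = VCO2 / VO2
RQ = 160 / 240
RQ = 0.6667


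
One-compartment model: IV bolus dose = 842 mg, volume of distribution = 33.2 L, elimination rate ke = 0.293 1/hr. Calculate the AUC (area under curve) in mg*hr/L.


C0 = Dose/Vd = 842/33.2 = 25.3614 mg/L
AUC = C0/ke = 25.3614/0.293
AUC = 86.56 mg*hr/L


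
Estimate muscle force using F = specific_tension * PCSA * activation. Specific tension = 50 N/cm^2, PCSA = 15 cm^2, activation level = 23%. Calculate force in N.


F = sigma * PCSA * activation
F = 50 * 15 * 0.23
F = 172.5 N


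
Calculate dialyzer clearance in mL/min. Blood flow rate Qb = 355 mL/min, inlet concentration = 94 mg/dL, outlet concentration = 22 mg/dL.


K = Qb * (Cb_in - Cb_out) / Cb_in
K = 355 * (94 - 22) / 94
K = 271.9 mL/min


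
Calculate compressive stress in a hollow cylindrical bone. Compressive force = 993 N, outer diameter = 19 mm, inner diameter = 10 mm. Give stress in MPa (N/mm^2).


A = pi*(r_o^2 - r_i^2)
r_o = 9.5 mm, r_i = 5 mm
A = 204.989 mm^2
sigma = F/A = 993 / 204.989
sigma = 4.844 MPa


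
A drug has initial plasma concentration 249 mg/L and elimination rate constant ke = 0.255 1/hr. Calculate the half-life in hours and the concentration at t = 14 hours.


t_half = ln(2) / ke = 0.693147 / 0.255 = 2.718 hr
C(t) = C0 * exp(-ke*t) = 249 * exp(-0.255*14)
C(14) = 7.011 mg/L


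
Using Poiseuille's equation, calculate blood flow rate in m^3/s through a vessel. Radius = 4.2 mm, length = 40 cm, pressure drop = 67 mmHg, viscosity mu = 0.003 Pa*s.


Q = pi*r^4*dP / (8*mu*L)
r = 0.0042 m, L = 0.4 m
dP = 67 mmHg = 8932.574 Pa
Q = 9.0960e-04 m^3/s


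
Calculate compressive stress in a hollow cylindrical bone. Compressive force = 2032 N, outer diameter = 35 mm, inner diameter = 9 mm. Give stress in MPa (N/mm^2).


A = pi*(r_o^2 - r_i^2)
r_o = 17.5 mm, r_i = 4.5 mm
A = 898.495 mm^2
sigma = F/A = 2032 / 898.495
sigma = 2.262 MPa


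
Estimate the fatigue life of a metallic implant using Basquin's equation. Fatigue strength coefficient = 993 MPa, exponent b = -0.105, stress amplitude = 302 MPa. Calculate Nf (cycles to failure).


sigma_a = sigma_f' * (2Nf)^b
2Nf = (sigma_a/sigma_f')^(1/b)
2Nf = (302/993)^(1/-0.105)
2Nf = 83803.094
Nf = 4.19e+04


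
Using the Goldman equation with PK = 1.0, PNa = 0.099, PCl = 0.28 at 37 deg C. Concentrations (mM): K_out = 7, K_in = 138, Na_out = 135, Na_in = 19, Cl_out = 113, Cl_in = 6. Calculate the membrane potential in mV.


Vm = (RT/F)*ln((PK*Ko + PNa*Nao + PCl*Cli)/(PK*Ki + PNa*Nai + PCl*Clo))
Numer = 22.045, Denom = 171.521
Vm = -54.83 mV


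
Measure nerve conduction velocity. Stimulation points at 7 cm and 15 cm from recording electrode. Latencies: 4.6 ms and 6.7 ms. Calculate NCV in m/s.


Distance = (15 - 7) / 100 = 0.08 m
dt = (6.7 - 4.6) / 1000 = 0.0021 s
NCV = dist / dt = 38.1 m/s


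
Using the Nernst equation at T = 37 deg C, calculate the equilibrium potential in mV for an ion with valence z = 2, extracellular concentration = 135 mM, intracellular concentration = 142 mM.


E = (RT/(zF)) * ln(C_out/C_in)
T = 37 + 273.15 = 310.15 K
E = (8.314 * 310.15 / (2 * 96485)) * ln(135/142)
E = -0.6755 mV


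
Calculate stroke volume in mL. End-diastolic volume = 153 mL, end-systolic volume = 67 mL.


SV = EDV - ESV
SV = 153 - 67
SV = 86 mL


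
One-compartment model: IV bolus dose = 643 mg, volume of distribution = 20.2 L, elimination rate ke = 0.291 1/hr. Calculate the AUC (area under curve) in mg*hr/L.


C0 = Dose/Vd = 643/20.2 = 31.8317 mg/L
AUC = C0/ke = 31.8317/0.291
AUC = 109.4 mg*hr/L


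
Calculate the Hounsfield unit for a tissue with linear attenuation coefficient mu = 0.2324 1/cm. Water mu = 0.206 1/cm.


HU = ((mu_tissue - mu_water) / mu_water) * 1000
HU = ((0.2324 - 0.206) / 0.206) * 1000
HU = 128.2


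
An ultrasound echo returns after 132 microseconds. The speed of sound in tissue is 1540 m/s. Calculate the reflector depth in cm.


depth = c * t / 2
t = 132 us = 1.3200e-04 s
depth = 1540 * 1.3200e-04 / 2
depth = 0.10164 m = 10.164 cm


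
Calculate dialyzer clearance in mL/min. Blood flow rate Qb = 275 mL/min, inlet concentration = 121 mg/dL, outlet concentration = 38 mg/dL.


K = Qb * (Cb_in - Cb_out) / Cb_in
K = 275 * (121 - 38) / 121
K = 188.6 mL/min


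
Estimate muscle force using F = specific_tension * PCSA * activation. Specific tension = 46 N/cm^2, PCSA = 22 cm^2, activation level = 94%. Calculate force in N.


F = sigma * PCSA * activation
F = 46 * 22 * 0.94
F = 951.3 N


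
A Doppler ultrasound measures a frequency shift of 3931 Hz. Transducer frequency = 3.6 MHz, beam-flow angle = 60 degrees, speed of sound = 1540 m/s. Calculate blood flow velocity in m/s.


v = fd * c / (2 * f0 * cos(theta))
v = 3931 * 1540 / (2 * 3.6000e+06 * cos(60))
v = 1.682 m/s


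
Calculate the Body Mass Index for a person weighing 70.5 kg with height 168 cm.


BMI = weight / height^2
height = 168 cm = 1.68 m
BMI = 70.5 / 1.68^2
BMI = 24.98 kg/m^2


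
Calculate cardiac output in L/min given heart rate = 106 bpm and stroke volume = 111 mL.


CO = HR * SV
CO = 106 * 111 / 1000
CO = 11.77 L/min


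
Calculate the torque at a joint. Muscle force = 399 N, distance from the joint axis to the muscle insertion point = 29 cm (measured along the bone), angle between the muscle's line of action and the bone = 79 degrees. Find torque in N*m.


Torque = F * d * sin(theta)   (moment arm = d*sin(theta))
d = 29 cm = 0.29 m
Torque = 399 * 0.29 * sin(79)
Torque = 113.6 N*m


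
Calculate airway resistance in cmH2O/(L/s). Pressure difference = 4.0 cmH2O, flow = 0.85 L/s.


R = dP / flow
R = 4.0 / 0.85
R = 4.706 cmH2O/(L/s)


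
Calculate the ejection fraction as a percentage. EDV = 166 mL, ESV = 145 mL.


SV = EDV - ESV = 166 - 145 = 21 mL
EF = SV/EDV * 100 = 21/166 * 100
EF = 12.65%


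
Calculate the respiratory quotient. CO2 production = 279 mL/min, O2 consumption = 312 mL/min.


RQ = VCO2 / VO2
RQ = 279 / 312
RQ = 0.8942


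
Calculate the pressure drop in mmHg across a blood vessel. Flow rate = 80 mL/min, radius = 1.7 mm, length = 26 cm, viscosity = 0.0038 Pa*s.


dP = 8*mu*L*Q / (pi*r^4)
Q = 80 mL/min = 1.33333e-06 m^3/s
dP = 401.642 Pa = 401.642 / 133.322 mmHg = 3.013 mmHg


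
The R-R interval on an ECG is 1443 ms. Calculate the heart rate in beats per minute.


HR = 60 / RR_interval(s)
RR = 1443 ms = 1.443 s
HR = 60 / 1.443 = 41.58 bpm


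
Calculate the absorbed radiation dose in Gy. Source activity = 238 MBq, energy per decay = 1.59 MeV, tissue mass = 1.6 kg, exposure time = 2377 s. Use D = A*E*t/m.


A = 238 MBq = 2.3800e+08 Bq
E = 1.59 MeV = 2.54718e-13 J
D = A*E*t/m = 2.3800e+08*2.54718e-13*2377/1.6
D = 0.09006 Gy


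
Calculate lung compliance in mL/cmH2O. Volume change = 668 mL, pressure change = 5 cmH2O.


C = dV / dP
C = 668 / 5
C = 133.6 mL/cmH2O


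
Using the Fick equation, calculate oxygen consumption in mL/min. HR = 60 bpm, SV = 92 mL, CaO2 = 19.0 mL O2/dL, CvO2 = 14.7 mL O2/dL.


CO = HR*SV = 60*92/1000 = 5.52 L/min
a-v O2 diff = 19.0 - 14.7 = 4.3 mL/dL
VO2 = CO * (CaO2-CvO2) * 10 dL/L
VO2 = 5.52 * 4.3 * 10
VO2 = 237.4 mL/min


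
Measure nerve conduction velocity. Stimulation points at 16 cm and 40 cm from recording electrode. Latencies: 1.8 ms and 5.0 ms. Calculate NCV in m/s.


Distance = (40 - 16) / 100 = 0.24 m
dt = (5.0 - 1.8) / 1000 = 0.0032 s
NCV = dist / dt = 75 m/s


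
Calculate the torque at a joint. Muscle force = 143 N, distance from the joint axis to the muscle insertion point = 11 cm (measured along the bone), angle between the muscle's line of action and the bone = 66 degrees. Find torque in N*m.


Torque = F * d * sin(theta)   (moment arm = d*sin(theta))
d = 11 cm = 0.11 m
Torque = 143 * 0.11 * sin(66)
Torque = 14.37 N*m


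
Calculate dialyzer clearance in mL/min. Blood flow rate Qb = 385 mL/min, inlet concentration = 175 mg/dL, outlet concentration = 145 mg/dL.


K = Qb * (Cb_in - Cb_out) / Cb_in
K = 385 * (175 - 145) / 175
K = 66 mL/min


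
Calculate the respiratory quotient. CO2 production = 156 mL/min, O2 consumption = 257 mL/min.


RQ = VCO2 / VO2
RQ = 156 / 257
RQ = 0.607


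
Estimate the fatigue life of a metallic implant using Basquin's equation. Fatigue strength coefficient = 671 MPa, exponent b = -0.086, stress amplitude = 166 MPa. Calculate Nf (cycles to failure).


sigma_a = sigma_f' * (2Nf)^b
2Nf = (sigma_a/sigma_f')^(1/b)
2Nf = (166/671)^(1/-0.086)
2Nf = 11315042
Nf = 5.6575e+06


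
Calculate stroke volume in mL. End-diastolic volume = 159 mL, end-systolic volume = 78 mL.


SV = EDV - ESV
SV = 159 - 78
SV = 81 mL


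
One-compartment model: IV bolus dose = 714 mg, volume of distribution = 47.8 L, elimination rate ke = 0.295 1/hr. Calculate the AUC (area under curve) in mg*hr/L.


C0 = Dose/Vd = 714/47.8 = 14.9372 mg/L
AUC = C0/ke = 14.9372/0.295
AUC = 50.63 mg*hr/L


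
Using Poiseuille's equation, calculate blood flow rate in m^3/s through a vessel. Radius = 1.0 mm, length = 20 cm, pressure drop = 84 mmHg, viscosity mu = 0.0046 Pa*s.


Q = pi*r^4*dP / (8*mu*L)
r = 0.001 m, L = 0.2 m
dP = 84 mmHg = 11199.048 Pa
Q = 4.7803e-06 m^3/s


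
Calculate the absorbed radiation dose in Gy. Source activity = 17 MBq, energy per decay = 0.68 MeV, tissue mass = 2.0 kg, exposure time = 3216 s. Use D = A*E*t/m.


A = 17 MBq = 1.7000e+07 Bq
E = 0.68 MeV = 1.08936e-13 J
D = A*E*t/m = 1.7000e+07*1.08936e-13*3216/2.0
D = 0.002978 Gy


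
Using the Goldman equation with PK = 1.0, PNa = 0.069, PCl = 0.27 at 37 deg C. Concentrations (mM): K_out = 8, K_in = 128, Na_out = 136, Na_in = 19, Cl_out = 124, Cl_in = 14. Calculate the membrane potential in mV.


Vm = (RT/F)*ln((PK*Ko + PNa*Nao + PCl*Cli)/(PK*Ki + PNa*Nai + PCl*Clo))
Numer = 21.164, Denom = 162.791
Vm = -54.52 mV


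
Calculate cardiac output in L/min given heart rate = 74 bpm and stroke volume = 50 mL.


CO = HR * SV
CO = 74 * 50 / 1000
CO = 3.7 L/min


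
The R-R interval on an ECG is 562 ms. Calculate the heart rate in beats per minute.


HR = 60 / RR_interval(s)
RR = 562 ms = 0.562 s
HR = 60 / 0.562 = 106.8 bpm


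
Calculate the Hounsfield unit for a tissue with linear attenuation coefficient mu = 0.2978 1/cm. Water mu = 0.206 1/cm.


HU = ((mu_tissue - mu_water) / mu_water) * 1000
HU = ((0.2978 - 0.206) / 0.206) * 1000
HU = 445.6


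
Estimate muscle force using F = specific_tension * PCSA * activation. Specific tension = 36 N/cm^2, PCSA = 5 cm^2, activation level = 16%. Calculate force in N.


F = sigma * PCSA * activation
F = 36 * 5 * 0.16
F = 28.8 N


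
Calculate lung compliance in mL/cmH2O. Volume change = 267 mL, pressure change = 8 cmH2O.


C = dV / dP
C = 267 / 8
C = 33.38 mL/cmH2O


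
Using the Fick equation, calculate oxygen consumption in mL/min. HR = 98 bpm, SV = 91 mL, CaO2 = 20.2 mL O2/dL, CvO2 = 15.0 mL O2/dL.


CO = HR*SV = 98*91/1000 = 8.918 L/min
a-v O2 diff = 20.2 - 15.0 = 5.2 mL/dL
VO2 = CO * (CaO2-CvO2) * 10 dL/L
VO2 = 8.918 * 5.2 * 10
VO2 = 463.7 mL/min


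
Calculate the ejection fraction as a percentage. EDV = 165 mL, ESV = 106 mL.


SV = EDV - ESV = 165 - 106 = 59 mL
EF = SV/EDV * 100 = 59/165 * 100
EF = 35.76%


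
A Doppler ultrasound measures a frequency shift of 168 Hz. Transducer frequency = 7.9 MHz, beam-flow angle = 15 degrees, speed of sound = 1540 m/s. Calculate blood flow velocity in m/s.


v = fd * c / (2 * f0 * cos(theta))
v = 168 * 1540 / (2 * 7.9000e+06 * cos(15))
v = 0.01695 m/s


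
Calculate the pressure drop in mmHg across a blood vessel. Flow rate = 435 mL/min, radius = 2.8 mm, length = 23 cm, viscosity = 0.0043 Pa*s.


dP = 8*mu*L*Q / (pi*r^4)
Q = 435 mL/min = 7.25e-06 m^3/s
dP = 297.059 Pa = 297.059 / 133.322 mmHg = 2.228 mmHg


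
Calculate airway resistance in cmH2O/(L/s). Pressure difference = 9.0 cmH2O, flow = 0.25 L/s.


R = dP / flow
R = 9.0 / 0.25
R = 36 cmH2O/(L/s)


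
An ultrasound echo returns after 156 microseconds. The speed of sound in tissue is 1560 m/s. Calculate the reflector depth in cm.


depth = c * t / 2
t = 156 us = 1.5600e-04 s
depth = 1560 * 1.5600e-04 / 2
depth = 0.12168 m = 12.168 cm


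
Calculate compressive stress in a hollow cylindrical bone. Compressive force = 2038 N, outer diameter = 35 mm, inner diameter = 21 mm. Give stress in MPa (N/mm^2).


A = pi*(r_o^2 - r_i^2)
r_o = 17.5 mm, r_i = 10.5 mm
A = 615.752 mm^2
sigma = F/A = 2038 / 615.752
sigma = 3.31 MPa


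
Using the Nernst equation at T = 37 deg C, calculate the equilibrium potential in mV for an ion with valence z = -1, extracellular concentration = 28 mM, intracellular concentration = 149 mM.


E = (RT/(zF)) * ln(C_out/C_in)
T = 37 + 273.15 = 310.15 K
E = (8.314 * 310.15 / (-1 * 96485)) * ln(28/149)
E = 44.68 mV


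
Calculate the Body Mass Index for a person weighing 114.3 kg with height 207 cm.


BMI = weight / height^2
height = 207 cm = 2.07 m
BMI = 114.3 / 2.07^2
BMI = 26.68 kg/m^2


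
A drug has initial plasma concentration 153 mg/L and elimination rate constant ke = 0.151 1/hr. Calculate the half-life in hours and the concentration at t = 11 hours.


t_half = ln(2) / ke = 0.693147 / 0.151 = 4.59 hr
C(t) = C0 * exp(-ke*t) = 153 * exp(-0.151*11)
C(11) = 29.06 mg/L


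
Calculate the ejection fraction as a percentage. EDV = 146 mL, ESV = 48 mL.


SV = EDV - ESV = 146 - 48 = 98 mL
EF = SV/EDV * 100 = 98/146 * 100
EF = 67.12%


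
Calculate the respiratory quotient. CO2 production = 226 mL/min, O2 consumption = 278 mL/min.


RQ = VCO2 / VO2
RQ = 226 / 278
RQ = 0.8129


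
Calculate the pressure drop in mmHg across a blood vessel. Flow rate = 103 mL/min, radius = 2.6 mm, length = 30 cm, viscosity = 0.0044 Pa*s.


dP = 8*mu*L*Q / (pi*r^4)
Q = 103 mL/min = 1.71667e-06 m^3/s
dP = 126.272 Pa = 126.272 / 133.322 mmHg = 0.9471 mmHg


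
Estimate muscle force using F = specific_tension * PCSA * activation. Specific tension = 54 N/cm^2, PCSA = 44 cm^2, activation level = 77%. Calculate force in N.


F = sigma * PCSA * activation
F = 54 * 44 * 0.77
F = 1830 N


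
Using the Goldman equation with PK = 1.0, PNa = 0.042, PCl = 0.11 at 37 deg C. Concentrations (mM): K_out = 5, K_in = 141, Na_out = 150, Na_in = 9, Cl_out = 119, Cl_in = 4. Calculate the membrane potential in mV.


Vm = (RT/F)*ln((PK*Ko + PNa*Nao + PCl*Cli)/(PK*Ki + PNa*Nai + PCl*Clo))
Numer = 11.74, Denom = 154.468
Vm = -68.87 mV


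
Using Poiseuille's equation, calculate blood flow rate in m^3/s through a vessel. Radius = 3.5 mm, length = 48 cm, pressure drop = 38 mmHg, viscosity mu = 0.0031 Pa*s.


Q = pi*r^4*dP / (8*mu*L)
r = 0.0035 m, L = 0.48 m
dP = 38 mmHg = 5066.236 Pa
Q = 2.0064e-04 m^3/s


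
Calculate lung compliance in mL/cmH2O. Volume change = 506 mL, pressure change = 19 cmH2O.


C = dV / dP
C = 506 / 19
C = 26.63 mL/cmH2O


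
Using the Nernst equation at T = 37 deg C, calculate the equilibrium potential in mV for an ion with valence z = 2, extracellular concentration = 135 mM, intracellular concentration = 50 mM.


E = (RT/(zF)) * ln(C_out/C_in)
T = 37 + 273.15 = 310.15 K
E = (8.314 * 310.15 / (2 * 96485)) * ln(135/50)
E = 13.27 mV


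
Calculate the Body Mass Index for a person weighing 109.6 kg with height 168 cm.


BMI = weight / height^2
height = 168 cm = 1.68 m
BMI = 109.6 / 1.68^2
BMI = 38.83 kg/m^2


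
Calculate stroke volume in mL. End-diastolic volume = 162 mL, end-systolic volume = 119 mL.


SV = EDV - ESV
SV = 162 - 119
SV = 43 mL


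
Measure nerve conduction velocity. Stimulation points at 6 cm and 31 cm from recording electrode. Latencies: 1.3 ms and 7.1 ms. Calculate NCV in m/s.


Distance = (31 - 6) / 100 = 0.25 m
dt = (7.1 - 1.3) / 1000 = 0.0058 s
NCV = dist / dt = 43.1 m/s


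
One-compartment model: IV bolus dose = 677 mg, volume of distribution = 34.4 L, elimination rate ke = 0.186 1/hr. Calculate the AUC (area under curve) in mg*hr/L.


C0 = Dose/Vd = 677/34.4 = 19.6802 mg/L
AUC = C0/ke = 19.6802/0.186
AUC = 105.8 mg*hr/L


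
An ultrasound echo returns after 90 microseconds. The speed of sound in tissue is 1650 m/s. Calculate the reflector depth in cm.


depth = c * t / 2
t = 90 us = 9.0000e-05 s
depth = 1650 * 9.0000e-05 / 2
depth = 0.07425 m = 7.425 cm


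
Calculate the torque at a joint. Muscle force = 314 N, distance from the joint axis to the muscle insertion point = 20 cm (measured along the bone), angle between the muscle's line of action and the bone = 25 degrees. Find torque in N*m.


Torque = F * d * sin(theta)   (moment arm = d*sin(theta))
d = 20 cm = 0.2 m
Torque = 314 * 0.2 * sin(25)
Torque = 26.54 N*m


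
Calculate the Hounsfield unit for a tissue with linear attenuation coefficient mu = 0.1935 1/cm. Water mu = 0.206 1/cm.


HU = ((mu_tissue - mu_water) / mu_water) * 1000
HU = ((0.1935 - 0.206) / 0.206) * 1000
HU = -60.68


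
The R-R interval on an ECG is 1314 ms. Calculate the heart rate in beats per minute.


HR = 60 / RR_interval(s)
RR = 1314 ms = 1.314 s
HR = 60 / 1.314 = 45.66 bpm


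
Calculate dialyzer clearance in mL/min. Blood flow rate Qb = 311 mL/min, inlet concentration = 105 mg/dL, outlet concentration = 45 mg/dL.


K = Qb * (Cb_in - Cb_out) / Cb_in
K = 311 * (105 - 45) / 105
K = 177.7 mL/min


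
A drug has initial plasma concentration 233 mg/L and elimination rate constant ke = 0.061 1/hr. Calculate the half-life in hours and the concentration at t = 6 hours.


t_half = ln(2) / ke = 0.693147 / 0.061 = 11.36 hr
C(t) = C0 * exp(-ke*t) = 233 * exp(-0.061*6)
C(6) = 161.6 mg/L


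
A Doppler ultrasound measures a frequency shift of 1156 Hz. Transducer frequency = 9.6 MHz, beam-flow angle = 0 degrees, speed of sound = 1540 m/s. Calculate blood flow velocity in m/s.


v = fd * c / (2 * f0 * cos(theta))
v = 1156 * 1540 / (2 * 9.6000e+06 * cos(0))
v = 0.09272 m/s


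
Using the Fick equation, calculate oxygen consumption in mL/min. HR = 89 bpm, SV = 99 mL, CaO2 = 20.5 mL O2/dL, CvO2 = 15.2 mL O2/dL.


CO = HR*SV = 89*99/1000 = 8.811 L/min
a-v O2 diff = 20.5 - 15.2 = 5.3 mL/dL
VO2 = CO * (CaO2-CvO2) * 10 dL/L
VO2 = 8.811 * 5.3 * 10
VO2 = 467 mL/min


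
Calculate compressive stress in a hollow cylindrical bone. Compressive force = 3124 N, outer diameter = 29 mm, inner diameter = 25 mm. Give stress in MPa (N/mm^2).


A = pi*(r_o^2 - r_i^2)
r_o = 14.5 mm, r_i = 12.5 mm
A = 169.646 mm^2
sigma = F/A = 3124 / 169.646
sigma = 18.41 MPa


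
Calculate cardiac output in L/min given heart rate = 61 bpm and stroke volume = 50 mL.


CO = HR * SV
CO = 61 * 50 / 1000
CO = 3.05 L/min


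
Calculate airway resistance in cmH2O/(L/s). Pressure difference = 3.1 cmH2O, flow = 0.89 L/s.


R = dP / flow
R = 3.1 / 0.89
R = 3.483 cmH2O/(L/s)


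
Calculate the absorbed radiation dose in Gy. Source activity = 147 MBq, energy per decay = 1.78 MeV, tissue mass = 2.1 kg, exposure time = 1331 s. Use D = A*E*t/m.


A = 147 MBq = 1.4700e+08 Bq
E = 1.78 MeV = 2.85156e-13 J
D = A*E*t/m = 1.4700e+08*2.85156e-13*1331/2.1
D = 0.02657 Gy


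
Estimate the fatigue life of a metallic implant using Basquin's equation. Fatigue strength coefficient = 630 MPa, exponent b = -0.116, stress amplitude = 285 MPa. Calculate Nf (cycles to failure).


sigma_a = sigma_f' * (2Nf)^b
2Nf = (sigma_a/sigma_f')^(1/b)
2Nf = (285/630)^(1/-0.116)
2Nf = 932.80406
Nf = 466.4


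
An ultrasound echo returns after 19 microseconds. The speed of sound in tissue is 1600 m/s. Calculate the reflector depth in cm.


depth = c * t / 2
t = 19 us = 1.9000e-05 s
depth = 1600 * 1.9000e-05 / 2
depth = 0.0152 m = 1.52 cm


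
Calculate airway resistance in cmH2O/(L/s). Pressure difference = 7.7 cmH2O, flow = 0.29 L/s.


R = dP / flow
R = 7.7 / 0.29
R = 26.55 cmH2O/(L/s)


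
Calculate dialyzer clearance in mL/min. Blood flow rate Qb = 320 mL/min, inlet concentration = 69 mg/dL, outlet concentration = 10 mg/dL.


K = Qb * (Cb_in - Cb_out) / Cb_in
K = 320 * (69 - 10) / 69
K = 273.6 mL/min


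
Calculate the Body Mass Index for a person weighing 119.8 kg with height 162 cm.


BMI = weight / height^2
height = 162 cm = 1.62 m
BMI = 119.8 / 1.62^2
BMI = 45.65 kg/m^2


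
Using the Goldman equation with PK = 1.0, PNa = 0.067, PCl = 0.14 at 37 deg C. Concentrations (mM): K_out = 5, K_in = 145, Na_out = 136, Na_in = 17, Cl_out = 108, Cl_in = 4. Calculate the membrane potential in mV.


Vm = (RT/F)*ln((PK*Ko + PNa*Nao + PCl*Cli)/(PK*Ki + PNa*Nai + PCl*Clo))
Numer = 14.672, Denom = 161.259
Vm = -64.06 mV


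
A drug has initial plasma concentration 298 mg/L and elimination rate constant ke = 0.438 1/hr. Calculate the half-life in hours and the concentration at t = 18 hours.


t_half = ln(2) / ke = 0.693147 / 0.438 = 1.583 hr
C(t) = C0 * exp(-ke*t) = 298 * exp(-0.438*18)
C(18) = 0.1123 mg/L


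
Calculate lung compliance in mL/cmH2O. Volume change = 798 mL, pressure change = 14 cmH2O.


C = dV / dP
C = 798 / 14
C = 57 mL/cmH2O


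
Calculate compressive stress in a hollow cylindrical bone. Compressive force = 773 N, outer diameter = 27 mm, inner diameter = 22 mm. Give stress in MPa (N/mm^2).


A = pi*(r_o^2 - r_i^2)
r_o = 13.5 mm, r_i = 11 mm
A = 192.423 mm^2
sigma = F/A = 773 / 192.423
sigma = 4.017 MPa


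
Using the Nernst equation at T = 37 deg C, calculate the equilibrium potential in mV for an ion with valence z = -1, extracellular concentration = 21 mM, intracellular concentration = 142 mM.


E = (RT/(zF)) * ln(C_out/C_in)
T = 37 + 273.15 = 310.15 K
E = (8.314 * 310.15 / (-1 * 96485)) * ln(21/142)
E = 51.08 mV


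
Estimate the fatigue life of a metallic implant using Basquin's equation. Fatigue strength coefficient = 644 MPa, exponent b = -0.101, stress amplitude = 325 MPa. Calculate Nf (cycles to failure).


sigma_a = sigma_f' * (2Nf)^b
2Nf = (sigma_a/sigma_f')^(1/b)
2Nf = (325/644)^(1/-0.101)
2Nf = 872.20561
Nf = 436.1


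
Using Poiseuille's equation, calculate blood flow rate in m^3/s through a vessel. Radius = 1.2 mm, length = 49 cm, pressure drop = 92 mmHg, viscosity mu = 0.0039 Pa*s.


Q = pi*r^4*dP / (8*mu*L)
r = 0.0012 m, L = 0.49 m
dP = 92 mmHg = 12265.624 Pa
Q = 5.2265e-06 m^3/s


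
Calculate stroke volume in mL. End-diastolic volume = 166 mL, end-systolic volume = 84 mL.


SV = EDV - ESV
SV = 166 - 84
SV = 82 mL


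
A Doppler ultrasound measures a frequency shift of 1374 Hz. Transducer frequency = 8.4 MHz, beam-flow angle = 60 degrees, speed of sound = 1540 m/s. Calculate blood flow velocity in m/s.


v = fd * c / (2 * f0 * cos(theta))
v = 1374 * 1540 / (2 * 8.4000e+06 * cos(60))
v = 0.2519 m/s


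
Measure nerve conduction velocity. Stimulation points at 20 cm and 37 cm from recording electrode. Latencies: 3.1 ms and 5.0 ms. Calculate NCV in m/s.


Distance = (37 - 20) / 100 = 0.17 m
dt = (5.0 - 3.1) / 1000 = 0.0019 s
NCV = dist / dt = 89.47 m/s


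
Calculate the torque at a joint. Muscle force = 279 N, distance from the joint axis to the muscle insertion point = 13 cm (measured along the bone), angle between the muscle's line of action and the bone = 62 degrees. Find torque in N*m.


Torque = F * d * sin(theta)   (moment arm = d*sin(theta))
d = 13 cm = 0.13 m
Torque = 279 * 0.13 * sin(62)
Torque = 32.02 N*m


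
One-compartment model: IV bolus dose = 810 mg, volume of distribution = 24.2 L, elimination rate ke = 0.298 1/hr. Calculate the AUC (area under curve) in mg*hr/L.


C0 = Dose/Vd = 810/24.2 = 33.4711 mg/L
AUC = C0/ke = 33.4711/0.298
AUC = 112.3 mg*hr/L


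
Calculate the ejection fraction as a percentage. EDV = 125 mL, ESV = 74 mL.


SV = EDV - ESV = 125 - 74 = 51 mL
EF = SV/EDV * 100 = 51/125 * 100
EF = 40.8%


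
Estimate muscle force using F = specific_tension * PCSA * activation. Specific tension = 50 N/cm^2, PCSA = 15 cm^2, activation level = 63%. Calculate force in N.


F = sigma * PCSA * activation
F = 50 * 15 * 0.63
F = 472.5 N


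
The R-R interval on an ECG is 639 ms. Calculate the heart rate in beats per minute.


HR = 60 / RR_interval(s)
RR = 639 ms = 0.639 s
HR = 60 / 0.639 = 93.9 bpm


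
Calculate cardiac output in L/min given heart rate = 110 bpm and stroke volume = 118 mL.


CO = HR * SV
CO = 110 * 118 / 1000
CO = 12.98 L/min


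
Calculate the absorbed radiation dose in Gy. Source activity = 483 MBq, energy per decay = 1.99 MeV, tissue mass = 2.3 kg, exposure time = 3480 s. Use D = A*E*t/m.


A = 483 MBq = 4.8300e+08 Bq
E = 1.99 MeV = 3.18798e-13 J
D = A*E*t/m = 4.8300e+08*3.18798e-13*3480/2.3
D = 0.233 Gy


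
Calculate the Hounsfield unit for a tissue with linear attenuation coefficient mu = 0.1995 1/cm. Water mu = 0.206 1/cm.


HU = ((mu_tissue - mu_water) / mu_water) * 1000
HU = ((0.1995 - 0.206) / 0.206) * 1000
HU = -31.55


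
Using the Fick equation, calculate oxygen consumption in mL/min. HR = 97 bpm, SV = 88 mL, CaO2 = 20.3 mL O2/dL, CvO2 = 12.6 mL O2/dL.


CO = HR*SV = 97*88/1000 = 8.536 L/min
a-v O2 diff = 20.3 - 12.6 = 7.7 mL/dL
VO2 = CO * (CaO2-CvO2) * 10 dL/L
VO2 = 8.536 * 7.7 * 10
VO2 = 657.3 mL/min


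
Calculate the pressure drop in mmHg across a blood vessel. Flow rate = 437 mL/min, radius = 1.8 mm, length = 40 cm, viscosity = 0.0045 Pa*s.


dP = 8*mu*L*Q / (pi*r^4)
Q = 437 mL/min = 7.28333e-06 m^3/s
dP = 3180.19 Pa = 3180.19 / 133.322 mmHg = 23.85 mmHg


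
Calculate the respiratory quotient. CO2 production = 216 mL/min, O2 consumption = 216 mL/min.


RQ = VCO2 / VO2
RQ = 216 / 216
RQ = 1


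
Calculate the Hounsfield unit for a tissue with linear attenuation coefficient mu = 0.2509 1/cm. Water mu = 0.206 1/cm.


HU = ((mu_tissue - mu_water) / mu_water) * 1000
HU = ((0.2509 - 0.206) / 0.206) * 1000
HU = 218


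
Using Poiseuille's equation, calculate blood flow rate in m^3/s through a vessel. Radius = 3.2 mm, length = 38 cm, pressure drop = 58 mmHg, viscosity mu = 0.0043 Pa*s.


Q = pi*r^4*dP / (8*mu*L)
r = 0.0032 m, L = 0.38 m
dP = 58 mmHg = 7732.676 Pa
Q = 1.9487e-04 m^3/s


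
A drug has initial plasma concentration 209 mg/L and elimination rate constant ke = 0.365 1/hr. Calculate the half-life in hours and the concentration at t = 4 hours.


t_half = ln(2) / ke = 0.693147 / 0.365 = 1.899 hr
C(t) = C0 * exp(-ke*t) = 209 * exp(-0.365*4)
C(4) = 48.54 mg/L


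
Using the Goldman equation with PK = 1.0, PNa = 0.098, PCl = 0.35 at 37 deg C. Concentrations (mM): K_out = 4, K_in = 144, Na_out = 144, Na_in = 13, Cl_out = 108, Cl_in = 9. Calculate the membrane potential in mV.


Vm = (RT/F)*ln((PK*Ko + PNa*Nao + PCl*Cli)/(PK*Ki + PNa*Nai + PCl*Clo))
Numer = 21.262, Denom = 183.074
Vm = -57.54 mV


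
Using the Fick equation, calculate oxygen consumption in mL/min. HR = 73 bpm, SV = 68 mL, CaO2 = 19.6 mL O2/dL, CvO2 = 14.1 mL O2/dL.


CO = HR*SV = 73*68/1000 = 4.964 L/min
a-v O2 diff = 19.6 - 14.1 = 5.5 mL/dL
VO2 = CO * (CaO2-CvO2) * 10 dL/L
VO2 = 4.964 * 5.5 * 10
VO2 = 273 mL/min


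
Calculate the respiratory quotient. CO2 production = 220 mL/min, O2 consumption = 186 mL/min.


RQ = VCO2 / VO2
RQ = 220 / 186
RQ = 1.183


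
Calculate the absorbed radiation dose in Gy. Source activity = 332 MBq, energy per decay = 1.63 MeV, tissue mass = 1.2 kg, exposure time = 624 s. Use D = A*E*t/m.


A = 332 MBq = 3.3200e+08 Bq
E = 1.63 MeV = 2.61126e-13 J
D = A*E*t/m = 3.3200e+08*2.61126e-13*624/1.2
D = 0.04508 Gy


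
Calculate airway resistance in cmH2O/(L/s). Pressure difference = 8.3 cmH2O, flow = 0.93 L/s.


R = dP / flow
R = 8.3 / 0.93
R = 8.925 cmH2O/(L/s)
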